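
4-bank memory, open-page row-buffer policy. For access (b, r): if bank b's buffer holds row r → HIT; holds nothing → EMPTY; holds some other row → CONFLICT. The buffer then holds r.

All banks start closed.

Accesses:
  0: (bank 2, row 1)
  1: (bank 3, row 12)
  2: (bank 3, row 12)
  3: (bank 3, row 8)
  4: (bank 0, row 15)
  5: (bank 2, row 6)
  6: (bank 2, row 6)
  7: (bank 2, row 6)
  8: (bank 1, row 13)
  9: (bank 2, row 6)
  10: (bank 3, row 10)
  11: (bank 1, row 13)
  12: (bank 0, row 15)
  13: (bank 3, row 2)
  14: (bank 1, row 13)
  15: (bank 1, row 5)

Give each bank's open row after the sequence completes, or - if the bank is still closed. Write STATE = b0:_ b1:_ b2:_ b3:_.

STATE = b0:15 b1:5 b2:6 b3:2

step 0: bank2 None->1 [EMPTY]
step 1: bank3 None->12 [EMPTY]
step 2: bank3 12->12 [HIT]
step 3: bank3 12->8 [CONFLICT]
step 4: bank0 None->15 [EMPTY]
step 5: bank2 1->6 [CONFLICT]
step 6: bank2 6->6 [HIT]
step 7: bank2 6->6 [HIT]
step 8: bank1 None->13 [EMPTY]
step 9: bank2 6->6 [HIT]
step 10: bank3 8->10 [CONFLICT]
step 11: bank1 13->13 [HIT]
step 12: bank0 15->15 [HIT]
step 13: bank3 10->2 [CONFLICT]
step 14: bank1 13->13 [HIT]
step 15: bank1 13->5 [CONFLICT]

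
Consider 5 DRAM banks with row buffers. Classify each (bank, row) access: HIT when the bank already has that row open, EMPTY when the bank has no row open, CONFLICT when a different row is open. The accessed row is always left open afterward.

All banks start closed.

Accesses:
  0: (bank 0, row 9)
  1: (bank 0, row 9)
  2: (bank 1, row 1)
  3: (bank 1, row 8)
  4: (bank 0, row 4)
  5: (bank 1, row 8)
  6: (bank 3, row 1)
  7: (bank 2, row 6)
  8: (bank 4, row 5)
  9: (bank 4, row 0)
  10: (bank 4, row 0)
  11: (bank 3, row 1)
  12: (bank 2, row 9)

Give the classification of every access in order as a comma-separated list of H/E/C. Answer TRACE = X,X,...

TRACE = E,H,E,C,C,H,E,E,E,C,H,H,C

step 0: bank0 None->9 [EMPTY]
step 1: bank0 9->9 [HIT]
step 2: bank1 None->1 [EMPTY]
step 3: bank1 1->8 [CONFLICT]
step 4: bank0 9->4 [CONFLICT]
step 5: bank1 8->8 [HIT]
step 6: bank3 None->1 [EMPTY]
step 7: bank2 None->6 [EMPTY]
step 8: bank4 None->5 [EMPTY]
step 9: bank4 5->0 [CONFLICT]
step 10: bank4 0->0 [HIT]
step 11: bank3 1->1 [HIT]
step 12: bank2 6->9 [CONFLICT]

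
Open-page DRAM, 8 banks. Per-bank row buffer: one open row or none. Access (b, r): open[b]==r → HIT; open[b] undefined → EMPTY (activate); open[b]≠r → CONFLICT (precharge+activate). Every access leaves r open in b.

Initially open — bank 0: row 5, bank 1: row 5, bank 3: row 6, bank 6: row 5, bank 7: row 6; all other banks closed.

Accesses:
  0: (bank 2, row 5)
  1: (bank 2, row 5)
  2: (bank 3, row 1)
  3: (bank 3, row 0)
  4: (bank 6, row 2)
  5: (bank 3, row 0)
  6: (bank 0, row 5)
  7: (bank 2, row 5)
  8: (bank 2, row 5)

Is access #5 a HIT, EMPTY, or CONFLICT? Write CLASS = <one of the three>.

CLASS = HIT

#0 (2,5) E
#1 (2,5) H  (was 5)
#2 (3,1) C  (was 6)
#3 (3,0) C  (was 1)
#4 (6,2) C  (was 5)
#5 (3,0) H  (was 0)
#6 (0,5) H  (was 5)
#7 (2,5) H  (was 5)
#8 (2,5) H  (was 5)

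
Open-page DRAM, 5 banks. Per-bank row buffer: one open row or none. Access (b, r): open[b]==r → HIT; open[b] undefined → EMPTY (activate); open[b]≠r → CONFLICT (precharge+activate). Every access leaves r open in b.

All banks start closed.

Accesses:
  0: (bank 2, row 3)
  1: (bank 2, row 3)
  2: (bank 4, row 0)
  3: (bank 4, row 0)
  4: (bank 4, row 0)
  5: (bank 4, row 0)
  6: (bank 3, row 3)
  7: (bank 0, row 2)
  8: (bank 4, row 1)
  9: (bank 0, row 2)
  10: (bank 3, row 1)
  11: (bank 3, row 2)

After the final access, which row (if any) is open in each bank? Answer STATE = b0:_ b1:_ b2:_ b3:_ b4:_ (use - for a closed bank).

0: bank 2 row 3 — prev None → EMPTY
1: bank 2 row 3 — prev 3 → HIT
2: bank 4 row 0 — prev None → EMPTY
3: bank 4 row 0 — prev 0 → HIT
4: bank 4 row 0 — prev 0 → HIT
5: bank 4 row 0 — prev 0 → HIT
6: bank 3 row 3 — prev None → EMPTY
7: bank 0 row 2 — prev None → EMPTY
8: bank 4 row 1 — prev 0 → CONFLICT
9: bank 0 row 2 — prev 2 → HIT
10: bank 3 row 1 — prev 3 → CONFLICT
11: bank 3 row 2 — prev 1 → CONFLICT

STATE = b0:2 b1:- b2:3 b3:2 b4:1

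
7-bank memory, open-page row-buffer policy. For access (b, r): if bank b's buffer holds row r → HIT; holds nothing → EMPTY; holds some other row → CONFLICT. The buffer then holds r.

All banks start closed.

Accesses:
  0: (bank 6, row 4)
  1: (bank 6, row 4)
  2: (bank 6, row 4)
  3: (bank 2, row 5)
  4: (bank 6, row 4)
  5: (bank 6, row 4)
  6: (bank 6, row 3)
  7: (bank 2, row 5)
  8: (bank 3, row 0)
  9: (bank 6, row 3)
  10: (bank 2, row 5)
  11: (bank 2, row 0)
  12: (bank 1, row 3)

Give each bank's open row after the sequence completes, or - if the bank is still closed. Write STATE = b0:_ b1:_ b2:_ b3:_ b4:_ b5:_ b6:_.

0: bank 6 row 4 — prev None → EMPTY
1: bank 6 row 4 — prev 4 → HIT
2: bank 6 row 4 — prev 4 → HIT
3: bank 2 row 5 — prev None → EMPTY
4: bank 6 row 4 — prev 4 → HIT
5: bank 6 row 4 — prev 4 → HIT
6: bank 6 row 3 — prev 4 → CONFLICT
7: bank 2 row 5 — prev 5 → HIT
8: bank 3 row 0 — prev None → EMPTY
9: bank 6 row 3 — prev 3 → HIT
10: bank 2 row 5 — prev 5 → HIT
11: bank 2 row 0 — prev 5 → CONFLICT
12: bank 1 row 3 — prev None → EMPTY

STATE = b0:- b1:3 b2:0 b3:0 b4:- b5:- b6:3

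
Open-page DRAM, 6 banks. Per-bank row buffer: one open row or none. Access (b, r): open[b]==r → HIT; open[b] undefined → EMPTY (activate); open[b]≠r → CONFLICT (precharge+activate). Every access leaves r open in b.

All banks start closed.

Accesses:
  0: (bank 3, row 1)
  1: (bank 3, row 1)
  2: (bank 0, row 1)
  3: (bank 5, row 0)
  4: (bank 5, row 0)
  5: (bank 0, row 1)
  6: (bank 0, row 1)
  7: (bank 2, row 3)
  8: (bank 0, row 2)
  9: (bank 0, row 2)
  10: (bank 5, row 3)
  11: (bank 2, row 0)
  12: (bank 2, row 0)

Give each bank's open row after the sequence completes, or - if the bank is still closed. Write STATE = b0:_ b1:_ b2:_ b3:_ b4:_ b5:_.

STATE = b0:2 b1:- b2:0 b3:1 b4:- b5:3

  [0] b3 r1: no row ⇒ E
  [1] b3 r1: had r1 ⇒ H
  [2] b0 r1: no row ⇒ E
  [3] b5 r0: no row ⇒ E
  [4] b5 r0: had r0 ⇒ H
  [5] b0 r1: had r1 ⇒ H
  [6] b0 r1: had r1 ⇒ H
  [7] b2 r3: no row ⇒ E
  [8] b0 r2: had r1 ⇒ C
  [9] b0 r2: had r2 ⇒ H
  [10] b5 r3: had r0 ⇒ C
  [11] b2 r0: had r3 ⇒ C
  [12] b2 r0: had r0 ⇒ H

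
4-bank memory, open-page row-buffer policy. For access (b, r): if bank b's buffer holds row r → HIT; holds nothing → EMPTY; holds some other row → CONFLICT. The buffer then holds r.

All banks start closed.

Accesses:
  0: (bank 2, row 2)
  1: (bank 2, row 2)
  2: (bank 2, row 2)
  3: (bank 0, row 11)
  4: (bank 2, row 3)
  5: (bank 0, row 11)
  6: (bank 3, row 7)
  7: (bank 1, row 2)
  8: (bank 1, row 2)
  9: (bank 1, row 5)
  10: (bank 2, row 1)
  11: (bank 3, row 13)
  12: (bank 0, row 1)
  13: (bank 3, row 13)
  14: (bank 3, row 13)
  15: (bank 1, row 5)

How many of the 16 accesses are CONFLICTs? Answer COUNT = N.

#0 (2,2) E
#1 (2,2) H  (was 2)
#2 (2,2) H  (was 2)
#3 (0,11) E
#4 (2,3) C  (was 2)
#5 (0,11) H  (was 11)
#6 (3,7) E
#7 (1,2) E
#8 (1,2) H  (was 2)
#9 (1,5) C  (was 2)
#10 (2,1) C  (was 3)
#11 (3,13) C  (was 7)
#12 (0,1) C  (was 11)
#13 (3,13) H  (was 13)
#14 (3,13) H  (was 13)
#15 (1,5) H  (was 5)

COUNT = 5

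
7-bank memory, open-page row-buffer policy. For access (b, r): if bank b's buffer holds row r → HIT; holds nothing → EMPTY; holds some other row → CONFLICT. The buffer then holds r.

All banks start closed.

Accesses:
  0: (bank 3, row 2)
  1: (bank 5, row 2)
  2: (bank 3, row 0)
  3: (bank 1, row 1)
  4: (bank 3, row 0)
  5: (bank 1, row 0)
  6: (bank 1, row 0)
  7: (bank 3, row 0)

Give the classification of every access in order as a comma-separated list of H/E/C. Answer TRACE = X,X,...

0: bank 3 row 2 — prev None → EMPTY
1: bank 5 row 2 — prev None → EMPTY
2: bank 3 row 0 — prev 2 → CONFLICT
3: bank 1 row 1 — prev None → EMPTY
4: bank 3 row 0 — prev 0 → HIT
5: bank 1 row 0 — prev 1 → CONFLICT
6: bank 1 row 0 — prev 0 → HIT
7: bank 3 row 0 — prev 0 → HIT

TRACE = E,E,C,E,H,C,H,H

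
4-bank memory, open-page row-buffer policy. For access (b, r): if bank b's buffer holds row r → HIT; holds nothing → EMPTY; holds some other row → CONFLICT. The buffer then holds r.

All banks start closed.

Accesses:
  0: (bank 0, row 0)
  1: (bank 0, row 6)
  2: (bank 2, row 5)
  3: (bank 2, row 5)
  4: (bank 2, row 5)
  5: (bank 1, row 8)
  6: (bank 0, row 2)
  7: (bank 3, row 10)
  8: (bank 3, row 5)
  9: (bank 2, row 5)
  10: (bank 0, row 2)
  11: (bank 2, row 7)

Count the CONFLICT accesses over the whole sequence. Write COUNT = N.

#0 (0,0) E
#1 (0,6) C  (was 0)
#2 (2,5) E
#3 (2,5) H  (was 5)
#4 (2,5) H  (was 5)
#5 (1,8) E
#6 (0,2) C  (was 6)
#7 (3,10) E
#8 (3,5) C  (was 10)
#9 (2,5) H  (was 5)
#10 (0,2) H  (was 2)
#11 (2,7) C  (was 5)

COUNT = 4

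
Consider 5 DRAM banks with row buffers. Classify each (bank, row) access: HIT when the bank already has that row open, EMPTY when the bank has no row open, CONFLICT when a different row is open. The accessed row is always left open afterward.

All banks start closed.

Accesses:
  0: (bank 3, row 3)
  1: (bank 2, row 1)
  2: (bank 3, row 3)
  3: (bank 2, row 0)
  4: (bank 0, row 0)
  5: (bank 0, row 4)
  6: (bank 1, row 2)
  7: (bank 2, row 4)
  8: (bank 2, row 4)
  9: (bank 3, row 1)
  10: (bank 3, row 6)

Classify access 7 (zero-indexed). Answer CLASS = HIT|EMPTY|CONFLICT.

  [0] b3 r3: no row ⇒ E
  [1] b2 r1: no row ⇒ E
  [2] b3 r3: had r3 ⇒ H
  [3] b2 r0: had r1 ⇒ C
  [4] b0 r0: no row ⇒ E
  [5] b0 r4: had r0 ⇒ C
  [6] b1 r2: no row ⇒ E
  [7] b2 r4: had r0 ⇒ C
  [8] b2 r4: had r4 ⇒ H
  [9] b3 r1: had r3 ⇒ C
  [10] b3 r6: had r1 ⇒ C

CLASS = CONFLICT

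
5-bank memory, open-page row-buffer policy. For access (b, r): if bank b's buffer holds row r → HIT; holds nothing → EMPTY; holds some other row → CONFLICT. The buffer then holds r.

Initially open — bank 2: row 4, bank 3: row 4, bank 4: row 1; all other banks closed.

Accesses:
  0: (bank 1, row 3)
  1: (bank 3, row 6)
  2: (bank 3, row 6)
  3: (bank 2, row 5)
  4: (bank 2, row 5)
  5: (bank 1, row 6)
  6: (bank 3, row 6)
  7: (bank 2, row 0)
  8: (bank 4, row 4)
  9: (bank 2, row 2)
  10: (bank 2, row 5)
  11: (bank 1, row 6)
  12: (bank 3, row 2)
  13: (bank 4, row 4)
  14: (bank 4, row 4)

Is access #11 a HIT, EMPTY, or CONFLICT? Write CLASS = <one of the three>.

step 0: bank1 None->3 [EMPTY]
step 1: bank3 4->6 [CONFLICT]
step 2: bank3 6->6 [HIT]
step 3: bank2 4->5 [CONFLICT]
step 4: bank2 5->5 [HIT]
step 5: bank1 3->6 [CONFLICT]
step 6: bank3 6->6 [HIT]
step 7: bank2 5->0 [CONFLICT]
step 8: bank4 1->4 [CONFLICT]
step 9: bank2 0->2 [CONFLICT]
step 10: bank2 2->5 [CONFLICT]
step 11: bank1 6->6 [HIT]
step 12: bank3 6->2 [CONFLICT]
step 13: bank4 4->4 [HIT]
step 14: bank4 4->4 [HIT]

CLASS = HIT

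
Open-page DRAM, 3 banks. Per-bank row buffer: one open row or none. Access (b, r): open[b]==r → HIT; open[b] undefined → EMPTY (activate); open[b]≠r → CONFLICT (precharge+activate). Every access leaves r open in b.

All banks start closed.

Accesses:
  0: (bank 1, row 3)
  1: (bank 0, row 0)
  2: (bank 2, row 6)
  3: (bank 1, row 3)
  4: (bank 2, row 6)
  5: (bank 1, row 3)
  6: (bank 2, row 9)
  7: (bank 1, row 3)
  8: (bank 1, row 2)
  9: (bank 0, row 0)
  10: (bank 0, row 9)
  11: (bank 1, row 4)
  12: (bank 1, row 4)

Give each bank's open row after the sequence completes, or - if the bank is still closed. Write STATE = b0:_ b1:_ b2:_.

step 0: bank1 None->3 [EMPTY]
step 1: bank0 None->0 [EMPTY]
step 2: bank2 None->6 [EMPTY]
step 3: bank1 3->3 [HIT]
step 4: bank2 6->6 [HIT]
step 5: bank1 3->3 [HIT]
step 6: bank2 6->9 [CONFLICT]
step 7: bank1 3->3 [HIT]
step 8: bank1 3->2 [CONFLICT]
step 9: bank0 0->0 [HIT]
step 10: bank0 0->9 [CONFLICT]
step 11: bank1 2->4 [CONFLICT]
step 12: bank1 4->4 [HIT]

STATE = b0:9 b1:4 b2:9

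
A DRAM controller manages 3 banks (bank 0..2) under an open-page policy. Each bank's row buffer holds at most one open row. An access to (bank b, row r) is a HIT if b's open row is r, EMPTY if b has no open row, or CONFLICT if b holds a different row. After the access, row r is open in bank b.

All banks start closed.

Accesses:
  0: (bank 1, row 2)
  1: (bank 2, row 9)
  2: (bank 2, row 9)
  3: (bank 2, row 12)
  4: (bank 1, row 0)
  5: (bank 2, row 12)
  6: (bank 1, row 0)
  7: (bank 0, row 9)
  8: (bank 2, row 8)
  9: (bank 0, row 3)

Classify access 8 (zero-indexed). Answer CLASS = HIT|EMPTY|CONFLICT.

0: bank 1 row 2 — prev None → EMPTY
1: bank 2 row 9 — prev None → EMPTY
2: bank 2 row 9 — prev 9 → HIT
3: bank 2 row 12 — prev 9 → CONFLICT
4: bank 1 row 0 — prev 2 → CONFLICT
5: bank 2 row 12 — prev 12 → HIT
6: bank 1 row 0 — prev 0 → HIT
7: bank 0 row 9 — prev None → EMPTY
8: bank 2 row 8 — prev 12 → CONFLICT
9: bank 0 row 3 — prev 9 → CONFLICT

CLASS = CONFLICT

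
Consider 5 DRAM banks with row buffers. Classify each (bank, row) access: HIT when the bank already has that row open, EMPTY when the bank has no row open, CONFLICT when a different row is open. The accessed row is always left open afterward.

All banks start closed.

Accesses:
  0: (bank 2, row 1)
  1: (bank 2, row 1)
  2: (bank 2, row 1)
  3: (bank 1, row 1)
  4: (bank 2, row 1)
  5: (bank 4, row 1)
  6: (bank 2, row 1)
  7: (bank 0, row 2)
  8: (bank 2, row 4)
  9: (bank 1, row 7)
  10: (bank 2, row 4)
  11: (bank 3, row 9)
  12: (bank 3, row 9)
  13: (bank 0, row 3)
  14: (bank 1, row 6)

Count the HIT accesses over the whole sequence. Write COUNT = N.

0: bank 2 row 1 — prev None → EMPTY
1: bank 2 row 1 — prev 1 → HIT
2: bank 2 row 1 — prev 1 → HIT
3: bank 1 row 1 — prev None → EMPTY
4: bank 2 row 1 — prev 1 → HIT
5: bank 4 row 1 — prev None → EMPTY
6: bank 2 row 1 — prev 1 → HIT
7: bank 0 row 2 — prev None → EMPTY
8: bank 2 row 4 — prev 1 → CONFLICT
9: bank 1 row 7 — prev 1 → CONFLICT
10: bank 2 row 4 — prev 4 → HIT
11: bank 3 row 9 — prev None → EMPTY
12: bank 3 row 9 — prev 9 → HIT
13: bank 0 row 3 — prev 2 → CONFLICT
14: bank 1 row 6 — prev 7 → CONFLICT

COUNT = 6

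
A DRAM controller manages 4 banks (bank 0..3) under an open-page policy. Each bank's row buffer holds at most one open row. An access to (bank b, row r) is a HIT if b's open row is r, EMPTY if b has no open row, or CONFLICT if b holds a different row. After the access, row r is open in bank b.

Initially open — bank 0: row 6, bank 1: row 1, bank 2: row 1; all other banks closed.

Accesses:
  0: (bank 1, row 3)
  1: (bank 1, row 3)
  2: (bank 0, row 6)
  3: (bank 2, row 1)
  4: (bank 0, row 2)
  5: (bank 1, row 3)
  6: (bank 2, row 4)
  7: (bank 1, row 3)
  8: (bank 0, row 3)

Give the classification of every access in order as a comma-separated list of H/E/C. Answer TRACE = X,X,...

TRACE = C,H,H,H,C,H,C,H,C

step 0: bank1 1->3 [CONFLICT]
step 1: bank1 3->3 [HIT]
step 2: bank0 6->6 [HIT]
step 3: bank2 1->1 [HIT]
step 4: bank0 6->2 [CONFLICT]
step 5: bank1 3->3 [HIT]
step 6: bank2 1->4 [CONFLICT]
step 7: bank1 3->3 [HIT]
step 8: bank0 2->3 [CONFLICT]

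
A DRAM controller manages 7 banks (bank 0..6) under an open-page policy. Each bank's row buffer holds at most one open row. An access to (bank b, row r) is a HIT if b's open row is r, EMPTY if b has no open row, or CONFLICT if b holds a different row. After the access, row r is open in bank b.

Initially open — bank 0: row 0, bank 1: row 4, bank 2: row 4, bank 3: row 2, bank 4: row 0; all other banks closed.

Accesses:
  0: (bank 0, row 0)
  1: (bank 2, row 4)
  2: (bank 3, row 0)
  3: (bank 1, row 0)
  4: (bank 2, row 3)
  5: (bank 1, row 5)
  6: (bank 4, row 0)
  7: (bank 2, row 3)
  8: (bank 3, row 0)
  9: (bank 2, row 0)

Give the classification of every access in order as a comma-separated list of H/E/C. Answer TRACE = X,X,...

TRACE = H,H,C,C,C,C,H,H,H,C

#0 (0,0) H  (was 0)
#1 (2,4) H  (was 4)
#2 (3,0) C  (was 2)
#3 (1,0) C  (was 4)
#4 (2,3) C  (was 4)
#5 (1,5) C  (was 0)
#6 (4,0) H  (was 0)
#7 (2,3) H  (was 3)
#8 (3,0) H  (was 0)
#9 (2,0) C  (was 3)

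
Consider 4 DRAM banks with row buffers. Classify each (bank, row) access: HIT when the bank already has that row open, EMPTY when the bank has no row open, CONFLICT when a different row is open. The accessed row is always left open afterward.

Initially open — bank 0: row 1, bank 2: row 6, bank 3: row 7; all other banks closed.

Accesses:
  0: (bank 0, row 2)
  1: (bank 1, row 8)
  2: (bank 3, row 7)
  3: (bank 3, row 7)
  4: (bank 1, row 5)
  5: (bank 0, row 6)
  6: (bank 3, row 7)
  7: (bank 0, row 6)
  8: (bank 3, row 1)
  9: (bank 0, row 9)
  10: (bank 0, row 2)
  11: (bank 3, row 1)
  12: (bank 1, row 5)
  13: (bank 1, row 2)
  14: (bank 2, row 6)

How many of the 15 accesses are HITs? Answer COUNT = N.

#0 (0,2) C  (was 1)
#1 (1,8) E
#2 (3,7) H  (was 7)
#3 (3,7) H  (was 7)
#4 (1,5) C  (was 8)
#5 (0,6) C  (was 2)
#6 (3,7) H  (was 7)
#7 (0,6) H  (was 6)
#8 (3,1) C  (was 7)
#9 (0,9) C  (was 6)
#10 (0,2) C  (was 9)
#11 (3,1) H  (was 1)
#12 (1,5) H  (was 5)
#13 (1,2) C  (was 5)
#14 (2,6) H  (was 6)

COUNT = 7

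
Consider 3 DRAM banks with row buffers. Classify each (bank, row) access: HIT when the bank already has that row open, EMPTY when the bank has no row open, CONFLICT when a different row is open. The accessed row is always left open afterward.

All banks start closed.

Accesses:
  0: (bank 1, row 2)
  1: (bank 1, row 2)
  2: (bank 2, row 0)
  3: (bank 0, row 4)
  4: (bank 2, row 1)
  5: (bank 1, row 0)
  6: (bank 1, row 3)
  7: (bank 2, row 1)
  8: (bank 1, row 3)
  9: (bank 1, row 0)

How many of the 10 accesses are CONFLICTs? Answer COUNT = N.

COUNT = 4

#0 (1,2) E
#1 (1,2) H  (was 2)
#2 (2,0) E
#3 (0,4) E
#4 (2,1) C  (was 0)
#5 (1,0) C  (was 2)
#6 (1,3) C  (was 0)
#7 (2,1) H  (was 1)
#8 (1,3) H  (was 3)
#9 (1,0) C  (was 3)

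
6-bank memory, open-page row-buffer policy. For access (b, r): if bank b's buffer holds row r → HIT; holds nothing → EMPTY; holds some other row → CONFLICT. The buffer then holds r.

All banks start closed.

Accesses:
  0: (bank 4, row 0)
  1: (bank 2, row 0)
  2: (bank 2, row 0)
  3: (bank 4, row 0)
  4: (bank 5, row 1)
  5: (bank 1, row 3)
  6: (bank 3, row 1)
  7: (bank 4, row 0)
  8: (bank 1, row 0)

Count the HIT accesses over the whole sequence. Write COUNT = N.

step 0: bank4 None->0 [EMPTY]
step 1: bank2 None->0 [EMPTY]
step 2: bank2 0->0 [HIT]
step 3: bank4 0->0 [HIT]
step 4: bank5 None->1 [EMPTY]
step 5: bank1 None->3 [EMPTY]
step 6: bank3 None->1 [EMPTY]
step 7: bank4 0->0 [HIT]
step 8: bank1 3->0 [CONFLICT]

COUNT = 3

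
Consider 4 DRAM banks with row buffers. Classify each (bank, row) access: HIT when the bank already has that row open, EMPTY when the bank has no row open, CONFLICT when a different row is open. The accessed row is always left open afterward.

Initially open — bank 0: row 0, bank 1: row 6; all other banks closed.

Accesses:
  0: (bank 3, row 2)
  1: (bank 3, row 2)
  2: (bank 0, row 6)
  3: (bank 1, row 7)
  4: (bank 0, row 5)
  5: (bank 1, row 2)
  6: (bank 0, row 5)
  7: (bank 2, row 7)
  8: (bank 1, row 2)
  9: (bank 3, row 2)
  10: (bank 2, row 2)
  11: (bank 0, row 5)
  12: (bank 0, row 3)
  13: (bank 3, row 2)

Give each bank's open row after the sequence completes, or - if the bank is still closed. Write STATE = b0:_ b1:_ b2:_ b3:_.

step 0: bank3 None->2 [EMPTY]
step 1: bank3 2->2 [HIT]
step 2: bank0 0->6 [CONFLICT]
step 3: bank1 6->7 [CONFLICT]
step 4: bank0 6->5 [CONFLICT]
step 5: bank1 7->2 [CONFLICT]
step 6: bank0 5->5 [HIT]
step 7: bank2 None->7 [EMPTY]
step 8: bank1 2->2 [HIT]
step 9: bank3 2->2 [HIT]
step 10: bank2 7->2 [CONFLICT]
step 11: bank0 5->5 [HIT]
step 12: bank0 5->3 [CONFLICT]
step 13: bank3 2->2 [HIT]

STATE = b0:3 b1:2 b2:2 b3:2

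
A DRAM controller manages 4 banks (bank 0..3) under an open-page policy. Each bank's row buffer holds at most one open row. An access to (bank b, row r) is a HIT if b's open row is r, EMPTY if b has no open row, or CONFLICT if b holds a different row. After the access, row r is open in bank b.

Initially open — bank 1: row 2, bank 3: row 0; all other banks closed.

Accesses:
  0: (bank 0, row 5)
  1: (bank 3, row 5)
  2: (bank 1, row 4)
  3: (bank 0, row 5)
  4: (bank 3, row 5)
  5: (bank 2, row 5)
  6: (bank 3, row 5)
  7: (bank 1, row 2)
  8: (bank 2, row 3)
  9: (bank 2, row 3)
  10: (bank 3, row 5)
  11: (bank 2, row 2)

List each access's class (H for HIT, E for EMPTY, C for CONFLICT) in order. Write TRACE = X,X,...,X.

  [0] b0 r5: no row ⇒ E
  [1] b3 r5: had r0 ⇒ C
  [2] b1 r4: had r2 ⇒ C
  [3] b0 r5: had r5 ⇒ H
  [4] b3 r5: had r5 ⇒ H
  [5] b2 r5: no row ⇒ E
  [6] b3 r5: had r5 ⇒ H
  [7] b1 r2: had r4 ⇒ C
  [8] b2 r3: had r5 ⇒ C
  [9] b2 r3: had r3 ⇒ H
  [10] b3 r5: had r5 ⇒ H
  [11] b2 r2: had r3 ⇒ C

TRACE = E,C,C,H,H,E,H,C,C,H,H,C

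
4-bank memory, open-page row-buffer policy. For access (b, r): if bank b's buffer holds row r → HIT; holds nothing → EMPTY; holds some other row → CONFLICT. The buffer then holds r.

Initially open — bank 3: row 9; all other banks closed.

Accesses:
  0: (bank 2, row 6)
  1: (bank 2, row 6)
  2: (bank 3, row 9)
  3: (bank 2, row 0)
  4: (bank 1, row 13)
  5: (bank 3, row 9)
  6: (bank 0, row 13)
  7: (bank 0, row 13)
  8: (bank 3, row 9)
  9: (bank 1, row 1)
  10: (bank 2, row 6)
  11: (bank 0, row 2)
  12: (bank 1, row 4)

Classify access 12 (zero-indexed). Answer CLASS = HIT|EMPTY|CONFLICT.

0: bank 2 row 6 — prev None → EMPTY
1: bank 2 row 6 — prev 6 → HIT
2: bank 3 row 9 — prev 9 → HIT
3: bank 2 row 0 — prev 6 → CONFLICT
4: bank 1 row 13 — prev None → EMPTY
5: bank 3 row 9 — prev 9 → HIT
6: bank 0 row 13 — prev None → EMPTY
7: bank 0 row 13 — prev 13 → HIT
8: bank 3 row 9 — prev 9 → HIT
9: bank 1 row 1 — prev 13 → CONFLICT
10: bank 2 row 6 — prev 0 → CONFLICT
11: bank 0 row 2 — prev 13 → CONFLICT
12: bank 1 row 4 — prev 1 → CONFLICT

CLASS = CONFLICT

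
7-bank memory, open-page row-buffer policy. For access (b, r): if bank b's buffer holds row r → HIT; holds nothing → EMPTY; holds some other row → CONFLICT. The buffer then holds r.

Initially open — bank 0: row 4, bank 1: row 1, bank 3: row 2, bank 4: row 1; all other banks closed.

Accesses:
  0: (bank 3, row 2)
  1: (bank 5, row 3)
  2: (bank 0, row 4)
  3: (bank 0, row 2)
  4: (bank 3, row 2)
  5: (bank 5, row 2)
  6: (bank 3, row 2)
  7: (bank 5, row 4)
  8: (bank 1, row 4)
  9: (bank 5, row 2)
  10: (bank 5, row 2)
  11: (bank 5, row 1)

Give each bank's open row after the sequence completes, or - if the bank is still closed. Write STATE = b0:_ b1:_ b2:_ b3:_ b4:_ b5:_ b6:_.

step 0: bank3 2->2 [HIT]
step 1: bank5 None->3 [EMPTY]
step 2: bank0 4->4 [HIT]
step 3: bank0 4->2 [CONFLICT]
step 4: bank3 2->2 [HIT]
step 5: bank5 3->2 [CONFLICT]
step 6: bank3 2->2 [HIT]
step 7: bank5 2->4 [CONFLICT]
step 8: bank1 1->4 [CONFLICT]
step 9: bank5 4->2 [CONFLICT]
step 10: bank5 2->2 [HIT]
step 11: bank5 2->1 [CONFLICT]

STATE = b0:2 b1:4 b2:- b3:2 b4:1 b5:1 b6:-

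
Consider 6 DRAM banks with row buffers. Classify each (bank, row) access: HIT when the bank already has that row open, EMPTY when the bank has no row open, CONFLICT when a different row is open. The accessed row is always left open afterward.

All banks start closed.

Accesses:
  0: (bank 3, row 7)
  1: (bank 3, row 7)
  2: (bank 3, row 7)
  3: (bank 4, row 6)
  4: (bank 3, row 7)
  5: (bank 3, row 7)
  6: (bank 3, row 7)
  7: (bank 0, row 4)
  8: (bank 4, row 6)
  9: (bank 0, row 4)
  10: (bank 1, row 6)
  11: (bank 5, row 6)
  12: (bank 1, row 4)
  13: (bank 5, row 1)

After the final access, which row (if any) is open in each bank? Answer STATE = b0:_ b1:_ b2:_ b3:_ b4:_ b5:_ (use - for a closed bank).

  [0] b3 r7: no row ⇒ E
  [1] b3 r7: had r7 ⇒ H
  [2] b3 r7: had r7 ⇒ H
  [3] b4 r6: no row ⇒ E
  [4] b3 r7: had r7 ⇒ H
  [5] b3 r7: had r7 ⇒ H
  [6] b3 r7: had r7 ⇒ H
  [7] b0 r4: no row ⇒ E
  [8] b4 r6: had r6 ⇒ H
  [9] b0 r4: had r4 ⇒ H
  [10] b1 r6: no row ⇒ E
  [11] b5 r6: no row ⇒ E
  [12] b1 r4: had r6 ⇒ C
  [13] b5 r1: had r6 ⇒ C

STATE = b0:4 b1:4 b2:- b3:7 b4:6 b5:1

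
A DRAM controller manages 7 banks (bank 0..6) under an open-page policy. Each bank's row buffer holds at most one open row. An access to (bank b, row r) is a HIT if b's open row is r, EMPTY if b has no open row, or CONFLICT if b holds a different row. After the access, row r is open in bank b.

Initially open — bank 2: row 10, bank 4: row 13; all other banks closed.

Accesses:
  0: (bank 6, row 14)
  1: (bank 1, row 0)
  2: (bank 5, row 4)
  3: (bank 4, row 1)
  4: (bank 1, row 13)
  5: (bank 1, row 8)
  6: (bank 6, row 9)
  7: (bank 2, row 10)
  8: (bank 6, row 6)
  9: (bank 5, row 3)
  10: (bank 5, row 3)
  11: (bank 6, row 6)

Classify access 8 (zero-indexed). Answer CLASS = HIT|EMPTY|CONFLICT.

#0 (6,14) E
#1 (1,0) E
#2 (5,4) E
#3 (4,1) C  (was 13)
#4 (1,13) C  (was 0)
#5 (1,8) C  (was 13)
#6 (6,9) C  (was 14)
#7 (2,10) H  (was 10)
#8 (6,6) C  (was 9)
#9 (5,3) C  (was 4)
#10 (5,3) H  (was 3)
#11 (6,6) H  (was 6)

CLASS = CONFLICT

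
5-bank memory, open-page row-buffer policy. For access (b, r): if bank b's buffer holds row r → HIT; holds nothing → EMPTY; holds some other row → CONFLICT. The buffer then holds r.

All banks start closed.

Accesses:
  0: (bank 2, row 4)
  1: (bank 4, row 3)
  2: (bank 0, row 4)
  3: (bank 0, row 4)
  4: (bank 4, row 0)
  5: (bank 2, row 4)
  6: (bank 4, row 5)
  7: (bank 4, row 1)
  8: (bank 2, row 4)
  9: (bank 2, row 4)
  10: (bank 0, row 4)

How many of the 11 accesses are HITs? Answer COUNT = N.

COUNT = 5

#0 (2,4) E
#1 (4,3) E
#2 (0,4) E
#3 (0,4) H  (was 4)
#4 (4,0) C  (was 3)
#5 (2,4) H  (was 4)
#6 (4,5) C  (was 0)
#7 (4,1) C  (was 5)
#8 (2,4) H  (was 4)
#9 (2,4) H  (was 4)
#10 (0,4) H  (was 4)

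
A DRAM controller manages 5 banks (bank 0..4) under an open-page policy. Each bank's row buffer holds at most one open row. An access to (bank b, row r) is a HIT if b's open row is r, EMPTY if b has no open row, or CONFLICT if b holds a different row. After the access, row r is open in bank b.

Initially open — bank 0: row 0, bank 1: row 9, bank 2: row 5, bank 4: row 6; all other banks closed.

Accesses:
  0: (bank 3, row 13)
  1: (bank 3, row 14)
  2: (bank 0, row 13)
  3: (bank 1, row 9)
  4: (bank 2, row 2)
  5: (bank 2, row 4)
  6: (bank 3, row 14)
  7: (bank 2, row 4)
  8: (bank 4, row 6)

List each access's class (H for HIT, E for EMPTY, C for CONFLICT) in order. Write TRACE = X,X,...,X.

TRACE = E,C,C,H,C,C,H,H,H

  [0] b3 r13: no row ⇒ E
  [1] b3 r14: had r13 ⇒ C
  [2] b0 r13: had r0 ⇒ C
  [3] b1 r9: had r9 ⇒ H
  [4] b2 r2: had r5 ⇒ C
  [5] b2 r4: had r2 ⇒ C
  [6] b3 r14: had r14 ⇒ H
  [7] b2 r4: had r4 ⇒ H
  [8] b4 r6: had r6 ⇒ H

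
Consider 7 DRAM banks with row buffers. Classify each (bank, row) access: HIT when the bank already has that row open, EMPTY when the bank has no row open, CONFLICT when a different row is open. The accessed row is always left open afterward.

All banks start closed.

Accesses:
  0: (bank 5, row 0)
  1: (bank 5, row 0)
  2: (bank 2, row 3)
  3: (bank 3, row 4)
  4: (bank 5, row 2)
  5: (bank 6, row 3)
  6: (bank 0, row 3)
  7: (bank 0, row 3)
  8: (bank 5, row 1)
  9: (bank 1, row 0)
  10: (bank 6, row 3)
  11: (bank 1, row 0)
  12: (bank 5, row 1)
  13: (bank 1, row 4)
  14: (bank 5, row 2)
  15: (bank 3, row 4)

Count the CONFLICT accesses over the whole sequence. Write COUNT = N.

COUNT = 4

step 0: bank5 None->0 [EMPTY]
step 1: bank5 0->0 [HIT]
step 2: bank2 None->3 [EMPTY]
step 3: bank3 None->4 [EMPTY]
step 4: bank5 0->2 [CONFLICT]
step 5: bank6 None->3 [EMPTY]
step 6: bank0 None->3 [EMPTY]
step 7: bank0 3->3 [HIT]
step 8: bank5 2->1 [CONFLICT]
step 9: bank1 None->0 [EMPTY]
step 10: bank6 3->3 [HIT]
step 11: bank1 0->0 [HIT]
step 12: bank5 1->1 [HIT]
step 13: bank1 0->4 [CONFLICT]
step 14: bank5 1->2 [CONFLICT]
step 15: bank3 4->4 [HIT]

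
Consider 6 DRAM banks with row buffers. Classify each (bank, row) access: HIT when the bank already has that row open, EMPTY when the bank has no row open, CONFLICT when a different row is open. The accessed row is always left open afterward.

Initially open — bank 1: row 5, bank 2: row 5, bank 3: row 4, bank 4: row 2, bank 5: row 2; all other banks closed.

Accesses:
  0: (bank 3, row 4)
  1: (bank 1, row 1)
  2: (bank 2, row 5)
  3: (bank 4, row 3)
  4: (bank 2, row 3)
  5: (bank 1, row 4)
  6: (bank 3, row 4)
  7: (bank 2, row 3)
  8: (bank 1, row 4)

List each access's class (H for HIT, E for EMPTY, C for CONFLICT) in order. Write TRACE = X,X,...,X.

#0 (3,4) H  (was 4)
#1 (1,1) C  (was 5)
#2 (2,5) H  (was 5)
#3 (4,3) C  (was 2)
#4 (2,3) C  (was 5)
#5 (1,4) C  (was 1)
#6 (3,4) H  (was 4)
#7 (2,3) H  (was 3)
#8 (1,4) H  (was 4)

TRACE = H,C,H,C,C,C,H,H,H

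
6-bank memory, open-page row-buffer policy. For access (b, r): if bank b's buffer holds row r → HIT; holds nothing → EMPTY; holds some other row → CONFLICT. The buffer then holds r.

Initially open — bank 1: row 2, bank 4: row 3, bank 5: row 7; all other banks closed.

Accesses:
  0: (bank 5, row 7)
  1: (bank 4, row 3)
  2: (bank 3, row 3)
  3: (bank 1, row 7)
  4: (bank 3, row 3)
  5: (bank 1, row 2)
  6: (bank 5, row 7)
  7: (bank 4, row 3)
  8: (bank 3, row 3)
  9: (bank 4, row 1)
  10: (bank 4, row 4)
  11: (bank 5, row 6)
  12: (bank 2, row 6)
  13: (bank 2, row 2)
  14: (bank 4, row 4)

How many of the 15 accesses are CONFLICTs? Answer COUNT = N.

COUNT = 6

0: bank 5 row 7 — prev 7 → HIT
1: bank 4 row 3 — prev 3 → HIT
2: bank 3 row 3 — prev None → EMPTY
3: bank 1 row 7 — prev 2 → CONFLICT
4: bank 3 row 3 — prev 3 → HIT
5: bank 1 row 2 — prev 7 → CONFLICT
6: bank 5 row 7 — prev 7 → HIT
7: bank 4 row 3 — prev 3 → HIT
8: bank 3 row 3 — prev 3 → HIT
9: bank 4 row 1 — prev 3 → CONFLICT
10: bank 4 row 4 — prev 1 → CONFLICT
11: bank 5 row 6 — prev 7 → CONFLICT
12: bank 2 row 6 — prev None → EMPTY
13: bank 2 row 2 — prev 6 → CONFLICT
14: bank 4 row 4 — prev 4 → HIT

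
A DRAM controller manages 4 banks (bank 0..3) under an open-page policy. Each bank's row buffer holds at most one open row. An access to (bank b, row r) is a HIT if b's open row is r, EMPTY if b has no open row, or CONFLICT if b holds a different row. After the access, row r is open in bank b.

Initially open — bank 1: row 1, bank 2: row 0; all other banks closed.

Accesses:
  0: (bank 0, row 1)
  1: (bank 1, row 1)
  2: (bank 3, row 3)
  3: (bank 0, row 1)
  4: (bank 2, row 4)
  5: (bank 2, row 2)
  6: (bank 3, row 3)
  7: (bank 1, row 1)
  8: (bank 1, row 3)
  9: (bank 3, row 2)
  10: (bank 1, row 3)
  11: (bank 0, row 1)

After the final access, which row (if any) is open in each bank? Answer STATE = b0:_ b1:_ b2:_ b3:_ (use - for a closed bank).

step 0: bank0 None->1 [EMPTY]
step 1: bank1 1->1 [HIT]
step 2: bank3 None->3 [EMPTY]
step 3: bank0 1->1 [HIT]
step 4: bank2 0->4 [CONFLICT]
step 5: bank2 4->2 [CONFLICT]
step 6: bank3 3->3 [HIT]
step 7: bank1 1->1 [HIT]
step 8: bank1 1->3 [CONFLICT]
step 9: bank3 3->2 [CONFLICT]
step 10: bank1 3->3 [HIT]
step 11: bank0 1->1 [HIT]

STATE = b0:1 b1:3 b2:2 b3:2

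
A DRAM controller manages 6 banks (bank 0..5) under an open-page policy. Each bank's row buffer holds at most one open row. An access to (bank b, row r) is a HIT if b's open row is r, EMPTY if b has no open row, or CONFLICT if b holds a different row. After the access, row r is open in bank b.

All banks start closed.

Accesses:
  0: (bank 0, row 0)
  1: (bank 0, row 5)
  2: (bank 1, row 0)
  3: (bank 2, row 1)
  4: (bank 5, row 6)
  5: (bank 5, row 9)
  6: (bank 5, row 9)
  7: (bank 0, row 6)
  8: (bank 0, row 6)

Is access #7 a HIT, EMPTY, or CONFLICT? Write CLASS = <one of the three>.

#0 (0,0) E
#1 (0,5) C  (was 0)
#2 (1,0) E
#3 (2,1) E
#4 (5,6) E
#5 (5,9) C  (was 6)
#6 (5,9) H  (was 9)
#7 (0,6) C  (was 5)
#8 (0,6) H  (was 6)

CLASS = CONFLICT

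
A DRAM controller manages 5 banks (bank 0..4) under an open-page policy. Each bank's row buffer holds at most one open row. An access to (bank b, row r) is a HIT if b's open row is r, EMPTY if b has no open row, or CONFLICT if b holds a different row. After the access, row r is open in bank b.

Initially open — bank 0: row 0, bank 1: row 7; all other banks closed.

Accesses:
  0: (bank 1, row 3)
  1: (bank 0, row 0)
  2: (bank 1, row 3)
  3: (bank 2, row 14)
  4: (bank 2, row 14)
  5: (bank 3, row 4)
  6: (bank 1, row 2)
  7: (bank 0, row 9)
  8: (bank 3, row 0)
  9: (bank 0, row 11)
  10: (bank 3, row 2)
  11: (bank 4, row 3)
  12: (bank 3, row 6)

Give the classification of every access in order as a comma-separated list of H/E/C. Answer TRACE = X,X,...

TRACE = C,H,H,E,H,E,C,C,C,C,C,E,C

#0 (1,3) C  (was 7)
#1 (0,0) H  (was 0)
#2 (1,3) H  (was 3)
#3 (2,14) E
#4 (2,14) H  (was 14)
#5 (3,4) E
#6 (1,2) C  (was 3)
#7 (0,9) C  (was 0)
#8 (3,0) C  (was 4)
#9 (0,11) C  (was 9)
#10 (3,2) C  (was 0)
#11 (4,3) E
#12 (3,6) C  (was 2)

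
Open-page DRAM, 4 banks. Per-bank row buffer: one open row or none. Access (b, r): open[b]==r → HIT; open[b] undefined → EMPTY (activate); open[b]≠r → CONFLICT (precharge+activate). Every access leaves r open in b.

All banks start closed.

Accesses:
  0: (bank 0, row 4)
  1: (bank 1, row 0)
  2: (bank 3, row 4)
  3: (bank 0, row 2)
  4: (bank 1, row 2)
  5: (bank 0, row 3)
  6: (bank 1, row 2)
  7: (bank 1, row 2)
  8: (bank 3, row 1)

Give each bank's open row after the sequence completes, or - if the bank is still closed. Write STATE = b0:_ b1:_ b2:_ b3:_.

0: bank 0 row 4 — prev None → EMPTY
1: bank 1 row 0 — prev None → EMPTY
2: bank 3 row 4 — prev None → EMPTY
3: bank 0 row 2 — prev 4 → CONFLICT
4: bank 1 row 2 — prev 0 → CONFLICT
5: bank 0 row 3 — prev 2 → CONFLICT
6: bank 1 row 2 — prev 2 → HIT
7: bank 1 row 2 — prev 2 → HIT
8: bank 3 row 1 — prev 4 → CONFLICT

STATE = b0:3 b1:2 b2:- b3:1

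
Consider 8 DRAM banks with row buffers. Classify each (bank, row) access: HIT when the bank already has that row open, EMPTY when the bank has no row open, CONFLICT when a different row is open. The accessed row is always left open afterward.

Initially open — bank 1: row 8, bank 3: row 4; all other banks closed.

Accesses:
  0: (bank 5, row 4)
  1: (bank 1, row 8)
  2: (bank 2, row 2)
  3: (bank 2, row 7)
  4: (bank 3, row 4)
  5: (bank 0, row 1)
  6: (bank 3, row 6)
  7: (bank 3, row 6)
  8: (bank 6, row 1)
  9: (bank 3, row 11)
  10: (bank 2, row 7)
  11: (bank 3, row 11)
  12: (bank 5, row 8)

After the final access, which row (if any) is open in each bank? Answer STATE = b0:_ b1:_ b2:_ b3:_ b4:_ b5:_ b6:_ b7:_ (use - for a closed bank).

step 0: bank5 None->4 [EMPTY]
step 1: bank1 8->8 [HIT]
step 2: bank2 None->2 [EMPTY]
step 3: bank2 2->7 [CONFLICT]
step 4: bank3 4->4 [HIT]
step 5: bank0 None->1 [EMPTY]
step 6: bank3 4->6 [CONFLICT]
step 7: bank3 6->6 [HIT]
step 8: bank6 None->1 [EMPTY]
step 9: bank3 6->11 [CONFLICT]
step 10: bank2 7->7 [HIT]
step 11: bank3 11->11 [HIT]
step 12: bank5 4->8 [CONFLICT]

STATE = b0:1 b1:8 b2:7 b3:11 b4:- b5:8 b6:1 b7:-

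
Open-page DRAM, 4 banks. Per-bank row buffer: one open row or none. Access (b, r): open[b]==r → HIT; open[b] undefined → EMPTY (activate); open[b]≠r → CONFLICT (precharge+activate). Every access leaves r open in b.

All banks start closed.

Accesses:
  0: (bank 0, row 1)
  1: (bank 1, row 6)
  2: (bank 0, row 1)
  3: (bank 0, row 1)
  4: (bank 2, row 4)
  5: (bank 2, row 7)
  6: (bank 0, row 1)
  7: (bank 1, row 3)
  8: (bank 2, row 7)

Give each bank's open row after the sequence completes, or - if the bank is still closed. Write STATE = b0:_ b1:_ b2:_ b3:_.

  [0] b0 r1: no row ⇒ E
  [1] b1 r6: no row ⇒ E
  [2] b0 r1: had r1 ⇒ H
  [3] b0 r1: had r1 ⇒ H
  [4] b2 r4: no row ⇒ E
  [5] b2 r7: had r4 ⇒ C
  [6] b0 r1: had r1 ⇒ H
  [7] b1 r3: had r6 ⇒ C
  [8] b2 r7: had r7 ⇒ H

STATE = b0:1 b1:3 b2:7 b3:-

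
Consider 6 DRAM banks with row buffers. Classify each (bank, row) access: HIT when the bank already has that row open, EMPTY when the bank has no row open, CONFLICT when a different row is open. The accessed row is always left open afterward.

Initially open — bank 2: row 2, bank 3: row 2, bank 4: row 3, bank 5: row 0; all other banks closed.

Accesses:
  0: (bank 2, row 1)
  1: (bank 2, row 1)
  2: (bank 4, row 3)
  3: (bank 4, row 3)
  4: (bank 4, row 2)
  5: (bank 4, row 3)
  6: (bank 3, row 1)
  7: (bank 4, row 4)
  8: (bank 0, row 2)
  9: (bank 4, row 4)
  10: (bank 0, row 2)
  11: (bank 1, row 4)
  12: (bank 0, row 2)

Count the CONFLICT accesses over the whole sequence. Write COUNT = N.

COUNT = 5

0: bank 2 row 1 — prev 2 → CONFLICT
1: bank 2 row 1 — prev 1 → HIT
2: bank 4 row 3 — prev 3 → HIT
3: bank 4 row 3 — prev 3 → HIT
4: bank 4 row 2 — prev 3 → CONFLICT
5: bank 4 row 3 — prev 2 → CONFLICT
6: bank 3 row 1 — prev 2 → CONFLICT
7: bank 4 row 4 — prev 3 → CONFLICT
8: bank 0 row 2 — prev None → EMPTY
9: bank 4 row 4 — prev 4 → HIT
10: bank 0 row 2 — prev 2 → HIT
11: bank 1 row 4 — prev None → EMPTY
12: bank 0 row 2 — prev 2 → HIT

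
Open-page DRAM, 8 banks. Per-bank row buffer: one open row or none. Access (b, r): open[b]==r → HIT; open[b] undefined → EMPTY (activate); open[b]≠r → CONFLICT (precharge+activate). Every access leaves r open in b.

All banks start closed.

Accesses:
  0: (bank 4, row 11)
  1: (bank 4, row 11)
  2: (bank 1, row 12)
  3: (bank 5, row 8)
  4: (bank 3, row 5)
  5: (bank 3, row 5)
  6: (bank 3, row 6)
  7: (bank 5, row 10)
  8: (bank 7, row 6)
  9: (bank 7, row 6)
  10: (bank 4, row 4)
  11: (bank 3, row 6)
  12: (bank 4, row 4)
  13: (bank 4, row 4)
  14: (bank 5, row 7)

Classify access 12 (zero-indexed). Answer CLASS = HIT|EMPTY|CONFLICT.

CLASS = HIT

0: bank 4 row 11 — prev None → EMPTY
1: bank 4 row 11 — prev 11 → HIT
2: bank 1 row 12 — prev None → EMPTY
3: bank 5 row 8 — prev None → EMPTY
4: bank 3 row 5 — prev None → EMPTY
5: bank 3 row 5 — prev 5 → HIT
6: bank 3 row 6 — prev 5 → CONFLICT
7: bank 5 row 10 — prev 8 → CONFLICT
8: bank 7 row 6 — prev None → EMPTY
9: bank 7 row 6 — prev 6 → HIT
10: bank 4 row 4 — prev 11 → CONFLICT
11: bank 3 row 6 — prev 6 → HIT
12: bank 4 row 4 — prev 4 → HIT
13: bank 4 row 4 — prev 4 → HIT
14: bank 5 row 7 — prev 10 → CONFLICT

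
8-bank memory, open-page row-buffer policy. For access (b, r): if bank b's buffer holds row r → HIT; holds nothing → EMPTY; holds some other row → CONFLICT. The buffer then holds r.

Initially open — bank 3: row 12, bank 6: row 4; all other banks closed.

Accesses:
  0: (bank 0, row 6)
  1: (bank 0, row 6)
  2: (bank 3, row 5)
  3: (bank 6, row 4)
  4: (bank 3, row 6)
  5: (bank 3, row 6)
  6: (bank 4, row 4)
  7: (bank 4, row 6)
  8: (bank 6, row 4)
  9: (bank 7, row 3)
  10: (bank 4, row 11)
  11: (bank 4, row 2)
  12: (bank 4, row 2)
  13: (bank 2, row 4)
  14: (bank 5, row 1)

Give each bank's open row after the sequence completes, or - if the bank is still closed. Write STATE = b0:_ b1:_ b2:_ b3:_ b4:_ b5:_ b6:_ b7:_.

#0 (0,6) E
#1 (0,6) H  (was 6)
#2 (3,5) C  (was 12)
#3 (6,4) H  (was 4)
#4 (3,6) C  (was 5)
#5 (3,6) H  (was 6)
#6 (4,4) E
#7 (4,6) C  (was 4)
#8 (6,4) H  (was 4)
#9 (7,3) E
#10 (4,11) C  (was 6)
#11 (4,2) C  (was 11)
#12 (4,2) H  (was 2)
#13 (2,4) E
#14 (5,1) E

STATE = b0:6 b1:- b2:4 b3:6 b4:2 b5:1 b6:4 b7:3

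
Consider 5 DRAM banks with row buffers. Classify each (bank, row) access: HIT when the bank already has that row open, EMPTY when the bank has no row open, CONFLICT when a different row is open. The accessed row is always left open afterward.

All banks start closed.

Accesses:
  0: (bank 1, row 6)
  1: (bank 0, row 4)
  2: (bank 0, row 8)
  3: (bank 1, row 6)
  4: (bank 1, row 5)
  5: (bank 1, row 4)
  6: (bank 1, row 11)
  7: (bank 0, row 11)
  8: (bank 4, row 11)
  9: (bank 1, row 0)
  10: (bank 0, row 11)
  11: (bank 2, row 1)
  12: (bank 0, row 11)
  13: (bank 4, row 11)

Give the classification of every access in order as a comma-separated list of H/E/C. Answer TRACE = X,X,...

  [0] b1 r6: no row ⇒ E
  [1] b0 r4: no row ⇒ E
  [2] b0 r8: had r4 ⇒ C
  [3] b1 r6: had r6 ⇒ H
  [4] b1 r5: had r6 ⇒ C
  [5] b1 r4: had r5 ⇒ C
  [6] b1 r11: had r4 ⇒ C
  [7] b0 r11: had r8 ⇒ C
  [8] b4 r11: no row ⇒ E
  [9] b1 r0: had r11 ⇒ C
  [10] b0 r11: had r11 ⇒ H
  [11] b2 r1: no row ⇒ E
  [12] b0 r11: had r11 ⇒ H
  [13] b4 r11: had r11 ⇒ H

TRACE = E,E,C,H,C,C,C,C,E,C,H,E,H,H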